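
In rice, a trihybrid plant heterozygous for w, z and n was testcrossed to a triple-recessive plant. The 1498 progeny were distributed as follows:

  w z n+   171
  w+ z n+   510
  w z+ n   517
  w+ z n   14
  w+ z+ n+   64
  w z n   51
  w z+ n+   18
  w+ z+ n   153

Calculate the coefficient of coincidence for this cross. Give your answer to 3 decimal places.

0.916

The two most frequent reciprocal classes, w z+ n and w+ z n+, are the parental types, so the F1 was w z+ n / w+ z n+.
The two rarest classes, w z+ n+ and w+ z n, are the double crossovers. Comparing them with the parentals, only the n allele has switched, so n is the middle locus and the order is z – n – w.
z–n: (115 + 32)/1498 = 0.0981; n–w: (324 + 32)/1498 = 0.2377.
Expected DCO frequency = 0.0981 × 0.2377 ≈ 0.02332; observed = 32/1498 ≈ 0.02136.
Coefficient of coincidence = 0.02136/0.02332 ≈ 0.916.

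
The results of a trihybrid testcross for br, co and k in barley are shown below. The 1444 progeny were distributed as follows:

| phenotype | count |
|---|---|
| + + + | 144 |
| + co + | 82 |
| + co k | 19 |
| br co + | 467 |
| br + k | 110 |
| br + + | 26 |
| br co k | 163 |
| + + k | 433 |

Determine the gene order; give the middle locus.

The two most frequent reciprocal classes, br co + and + + k, are the parental types, so the F1 was br co + / + + k.
The two rarest classes, br + + and + co k, are the double crossovers. Comparing them with the parentals, only the co allele has switched, so co is the middle locus and the order is k – co – br.

co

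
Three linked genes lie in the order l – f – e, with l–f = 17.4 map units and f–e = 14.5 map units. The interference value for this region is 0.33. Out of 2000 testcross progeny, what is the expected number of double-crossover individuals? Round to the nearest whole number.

34

Map distances give recombination frequencies of 0.174 and 0.145 for the two intervals.
With interference 0.33 (so coincidence = 0.67), expected double-crossover frequency = 0.174 × 0.145 × 0.67 = 0.01690.
Expected number = 0.01690 × 2000 = 33.81 ≈ 34.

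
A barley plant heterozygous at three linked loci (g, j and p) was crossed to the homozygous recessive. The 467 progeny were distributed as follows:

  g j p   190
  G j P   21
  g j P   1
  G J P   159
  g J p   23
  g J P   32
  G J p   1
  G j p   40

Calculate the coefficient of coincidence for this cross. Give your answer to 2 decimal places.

The two most frequent reciprocal classes, g j p and G J P, are the parental types, so the F1 was g j p / G J P.
The two rarest classes, g j P and G J p, are the double crossovers. Comparing them with the parentals, only the p allele has switched, so p is the middle locus and the order is j – p – g.
j–p: (44 + 2)/467 = 0.0985; p–g: (72 + 2)/467 = 0.1585.
Expected DCO frequency = 0.0985 × 0.1585 ≈ 0.01561; observed = 2/467 ≈ 0.00428.
Coefficient of coincidence = 0.00428/0.01561 ≈ 0.27.

0.27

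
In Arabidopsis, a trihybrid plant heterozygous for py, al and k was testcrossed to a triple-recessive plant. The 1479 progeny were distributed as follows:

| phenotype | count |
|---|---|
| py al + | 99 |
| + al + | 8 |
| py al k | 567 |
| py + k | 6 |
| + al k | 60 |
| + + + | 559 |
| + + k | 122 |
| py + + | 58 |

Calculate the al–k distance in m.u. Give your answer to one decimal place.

The two most frequent reciprocal classes, py al k and + + +, are the parental types, so the F1 was py al k / + + +.
The two rarest classes, py + k and + al +, are the double crossovers. Comparing them with the parentals, only the al allele has switched, so al is the middle locus and the order is k – al – py.
Crossovers in the k–al interval produce the single-crossover classes py al + and + + k (99 + 122 = 221) plus the double crossovers (14).
RF(k–al) = (221 + 14) / 1479 = 235/1479 = 0.1589 → 15.9 m.u.

15.9 m.u.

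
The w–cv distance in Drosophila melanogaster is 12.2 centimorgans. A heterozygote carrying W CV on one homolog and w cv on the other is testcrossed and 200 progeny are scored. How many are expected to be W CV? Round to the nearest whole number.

88

A map distance of 12.2 centimorgans corresponds to a recombination frequency of 0.122.
The F1 is W CV / w cv, so W CV is a parental gamete class with expected frequency (1 − r)/2 = 0.878/2 = 0.4390.
Expected number = 0.4390 × 200 = 87.80 ≈ 88.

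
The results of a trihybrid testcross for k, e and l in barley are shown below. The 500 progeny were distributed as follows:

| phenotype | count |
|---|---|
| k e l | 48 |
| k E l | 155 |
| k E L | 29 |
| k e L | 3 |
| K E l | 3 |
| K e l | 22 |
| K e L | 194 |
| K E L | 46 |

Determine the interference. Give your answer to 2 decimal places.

The two most frequent reciprocal classes, K e L and k E l, are the parental types, so the F1 was K e L / k E l.
The two rarest classes, k e L and K E l, are the double crossovers. Comparing them with the parentals, only the k allele has switched, so k is the middle locus and the order is l – k – e.
l–k: (51 + 6)/500 = 0.1140; k–e: (94 + 6)/500 = 0.2000.
Expected DCO frequency = 0.1140 × 0.2000 ≈ 0.02280; observed = 6/500 ≈ 0.01200.
Coefficient of coincidence = 0.01200/0.02280 ≈ 0.53; interference = 1 − 0.53 = 0.47.

0.47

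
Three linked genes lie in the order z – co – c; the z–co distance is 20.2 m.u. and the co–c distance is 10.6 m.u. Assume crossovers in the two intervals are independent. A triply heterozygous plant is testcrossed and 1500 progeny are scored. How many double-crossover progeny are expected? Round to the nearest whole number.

32

Map distances give recombination frequencies of 0.202 and 0.106 for the two intervals.
With no interference, expected double-crossover frequency = 0.202 × 0.106 = 0.02141.
Expected number = 0.02141 × 1500 = 32.12 ≈ 32.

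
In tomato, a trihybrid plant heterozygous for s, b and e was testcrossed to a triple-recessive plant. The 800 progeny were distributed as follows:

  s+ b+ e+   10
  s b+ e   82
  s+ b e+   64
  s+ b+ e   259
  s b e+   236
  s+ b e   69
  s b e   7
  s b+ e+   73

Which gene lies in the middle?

The two most frequent reciprocal classes, s b e+ and s+ b+ e, are the parental types, so the F1 was s b e+ / s+ b+ e.
The two rarest classes, s b e and s+ b+ e+, are the double crossovers. Comparing them with the parentals, only the e allele has switched, so e is the middle locus and the order is b – e – s.

e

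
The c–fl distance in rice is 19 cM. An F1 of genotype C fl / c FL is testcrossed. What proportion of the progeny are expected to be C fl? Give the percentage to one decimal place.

A map distance of 19 cM corresponds to a recombination frequency of 0.190.
The F1 is C fl / c FL, so C fl is a parental gamete class with expected frequency (1 − r)/2 = 0.810/2 = 0.4050.
That is 0.4050 = 40.5% of the progeny.

40.5%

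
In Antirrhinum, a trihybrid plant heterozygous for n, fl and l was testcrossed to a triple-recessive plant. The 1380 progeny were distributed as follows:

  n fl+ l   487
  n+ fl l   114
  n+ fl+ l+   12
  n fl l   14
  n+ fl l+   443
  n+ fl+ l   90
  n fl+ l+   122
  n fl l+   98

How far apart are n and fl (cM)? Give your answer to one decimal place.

15.5 cM

The two most frequent reciprocal classes, n fl+ l and n+ fl l+, are the parental types, so the F1 was n fl+ l / n+ fl l+.
The two rarest classes, n fl l and n+ fl+ l+, are the double crossovers. Comparing them with the parentals, only the fl allele has switched, so fl is the middle locus and the order is l – fl – n.
Crossovers in the fl–n interval produce the single-crossover classes n+ fl+ l and n fl l+ (90 + 98 = 188) plus the double crossovers (26).
RF(fl–n) = (188 + 26) / 1380 = 214/1380 = 0.1551 → 15.5 cM.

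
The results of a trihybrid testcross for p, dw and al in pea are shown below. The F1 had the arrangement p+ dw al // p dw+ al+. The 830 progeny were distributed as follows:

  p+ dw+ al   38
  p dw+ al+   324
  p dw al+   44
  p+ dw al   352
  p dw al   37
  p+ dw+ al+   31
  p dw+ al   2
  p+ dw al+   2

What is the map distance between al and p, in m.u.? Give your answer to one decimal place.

The two rarest classes, p+ dw al+ and p dw+ al, are the double crossovers. Comparing them with the parentals, only the al allele has switched, so al is the middle locus and the order is dw – al – p.
Crossovers in the al–p interval produce the single-crossover classes p dw al and p+ dw+ al+ (37 + 31 = 68) plus the double crossovers (4).
RF(al–p) = (68 + 4) / 830 = 72/830 = 0.0867 → 8.7 m.u.

8.7 m.u.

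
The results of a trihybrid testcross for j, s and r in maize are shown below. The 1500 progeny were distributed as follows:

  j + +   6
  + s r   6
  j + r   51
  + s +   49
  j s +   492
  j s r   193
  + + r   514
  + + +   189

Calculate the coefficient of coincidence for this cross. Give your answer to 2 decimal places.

The two most frequent reciprocal classes, j s + and + + r, are the parental types, so the F1 was j s + / + + r.
The two rarest classes, j + + and + s r, are the double crossovers. Comparing them with the parentals, only the s allele has switched, so s is the middle locus and the order is r – s – j.
r–s: (382 + 12)/1500 = 0.2627; s–j: (100 + 12)/1500 = 0.0747.
Expected DCO frequency = 0.2627 × 0.0747 ≈ 0.01962; observed = 12/1500 ≈ 0.00800.
Coefficient of coincidence = 0.00800/0.01962 ≈ 0.41.

0.41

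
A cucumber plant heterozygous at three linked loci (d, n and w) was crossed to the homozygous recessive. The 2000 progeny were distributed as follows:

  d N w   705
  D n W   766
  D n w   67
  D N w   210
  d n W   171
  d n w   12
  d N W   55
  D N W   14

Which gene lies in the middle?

n

The two most frequent reciprocal classes, d N w and D n W, are the parental types, so the F1 was d N w / D n W.
The two rarest classes, d n w and D N W, are the double crossovers. Comparing them with the parentals, only the n allele has switched, so n is the middle locus and the order is d – n – w.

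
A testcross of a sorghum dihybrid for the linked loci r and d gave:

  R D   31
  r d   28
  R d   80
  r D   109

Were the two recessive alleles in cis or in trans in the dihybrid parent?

trans

The two most frequent classes are R d (80) and r D (109); these are the parental (non-recombinant) types.
So the F1 carried R d on one chromosome and r D on the other — the recessive alleles are on opposite chromosomes (trans / repulsion).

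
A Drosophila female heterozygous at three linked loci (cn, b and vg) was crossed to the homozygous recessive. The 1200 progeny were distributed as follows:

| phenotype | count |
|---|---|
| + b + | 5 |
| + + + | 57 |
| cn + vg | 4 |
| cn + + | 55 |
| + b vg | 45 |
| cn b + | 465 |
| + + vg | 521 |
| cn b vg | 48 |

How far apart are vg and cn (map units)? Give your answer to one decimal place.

The two most frequent reciprocal classes, + + vg and cn b +, are the parental types, so the F1 was + + vg / cn b +.
The two rarest classes, cn + vg and + b +, are the double crossovers. Comparing them with the parentals, only the cn allele has switched, so cn is the middle locus and the order is vg – cn – b.
Crossovers in the vg–cn interval produce the single-crossover classes + + + and cn b vg (57 + 48 = 105) plus the double crossovers (9).
RF(vg–cn) = (105 + 9) / 1200 = 114/1200 = 0.0950 → 9.5 map units.

9.5 map units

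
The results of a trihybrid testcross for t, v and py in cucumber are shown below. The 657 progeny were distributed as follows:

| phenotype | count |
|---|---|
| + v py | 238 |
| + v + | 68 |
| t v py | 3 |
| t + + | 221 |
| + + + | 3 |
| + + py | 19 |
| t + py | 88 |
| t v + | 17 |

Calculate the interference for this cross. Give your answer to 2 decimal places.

0.42

The two most frequent reciprocal classes, + v py and t + +, are the parental types, so the F1 was + v py / t + +.
The two rarest classes, t v py and + + +, are the double crossovers. Comparing them with the parentals, only the t allele has switched, so t is the middle locus and the order is v – t – py.
v–t: (36 + 6)/657 = 0.0639; t–py: (156 + 6)/657 = 0.2466.
Expected DCO frequency = 0.0639 × 0.2466 ≈ 0.01576; observed = 6/657 ≈ 0.00913.
Coefficient of coincidence = 0.00913/0.01576 ≈ 0.58; interference = 1 − 0.58 = 0.42.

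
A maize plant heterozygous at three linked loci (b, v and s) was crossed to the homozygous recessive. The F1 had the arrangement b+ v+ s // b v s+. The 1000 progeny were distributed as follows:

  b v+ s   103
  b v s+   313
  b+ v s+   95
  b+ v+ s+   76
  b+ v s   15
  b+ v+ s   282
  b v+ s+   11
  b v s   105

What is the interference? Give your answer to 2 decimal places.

0.44

The two rarest classes, b+ v s and b v+ s+, are the double crossovers. Comparing them with the parentals, only the v allele has switched, so v is the middle locus and the order is b – v – s.
b–v: (198 + 26)/1000 = 0.2240; v–s: (181 + 26)/1000 = 0.2070.
Expected DCO frequency = 0.2240 × 0.2070 ≈ 0.04637; observed = 26/1000 ≈ 0.02600.
Coefficient of coincidence = 0.02600/0.04637 ≈ 0.56; interference = 1 − 0.56 = 0.44.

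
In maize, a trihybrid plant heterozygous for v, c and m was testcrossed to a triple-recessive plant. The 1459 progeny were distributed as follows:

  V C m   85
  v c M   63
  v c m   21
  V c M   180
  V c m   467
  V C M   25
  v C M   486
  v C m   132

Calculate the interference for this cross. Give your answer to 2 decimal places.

The two most frequent reciprocal classes, v C M and V c m, are the parental types, so the F1 was v C M / V c m.
The two rarest classes, V C M and v c m, are the double crossovers. Comparing them with the parentals, only the v allele has switched, so v is the middle locus and the order is m – v – c.
m–v: (312 + 46)/1459 = 0.2454; v–c: (148 + 46)/1459 = 0.1330.
Expected DCO frequency = 0.2454 × 0.1330 ≈ 0.03264; observed = 46/1459 ≈ 0.03153.
Coefficient of coincidence = 0.03153/0.03264 ≈ 0.97; interference = 1 − 0.97 = 0.03.

0.03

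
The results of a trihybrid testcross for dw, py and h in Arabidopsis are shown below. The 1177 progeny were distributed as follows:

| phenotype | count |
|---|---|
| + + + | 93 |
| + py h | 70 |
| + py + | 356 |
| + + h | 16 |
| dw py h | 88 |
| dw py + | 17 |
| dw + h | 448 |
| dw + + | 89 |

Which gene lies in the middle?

dw

The two most frequent reciprocal classes, + py + and dw + h, are the parental types, so the F1 was + py + / dw + h.
The two rarest classes, dw py + and + + h, are the double crossovers. Comparing them with the parentals, only the dw allele has switched, so dw is the middle locus and the order is h – dw – py.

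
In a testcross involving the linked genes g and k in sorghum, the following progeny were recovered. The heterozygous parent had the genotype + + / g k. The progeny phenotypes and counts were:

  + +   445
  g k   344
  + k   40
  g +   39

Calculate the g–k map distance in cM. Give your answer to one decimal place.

9.1 cM

The recombinant classes are + k and g +: 40 + 39 = 79.
Recombination frequency = 79/868 = 0.0910 ≈ 9.1%, i.e. 9.1 cM.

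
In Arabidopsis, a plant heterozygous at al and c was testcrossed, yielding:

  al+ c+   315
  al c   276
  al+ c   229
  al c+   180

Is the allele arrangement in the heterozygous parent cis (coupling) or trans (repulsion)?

cis

The two most frequent classes are al+ c+ (315) and al c (276); these are the parental (non-recombinant) types.
So the F1 carried al+ c+ on one chromosome and al c on the other — the recessive alleles are on the same chromosome (cis / coupling).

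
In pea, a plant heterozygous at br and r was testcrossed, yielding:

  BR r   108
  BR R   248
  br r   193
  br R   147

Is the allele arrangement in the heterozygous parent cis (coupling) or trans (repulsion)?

cis

The two most frequent classes are BR R (248) and br r (193); these are the parental (non-recombinant) types.
So the F1 carried BR R on one chromosome and br r on the other — the recessive alleles are on the same chromosome (cis / coupling).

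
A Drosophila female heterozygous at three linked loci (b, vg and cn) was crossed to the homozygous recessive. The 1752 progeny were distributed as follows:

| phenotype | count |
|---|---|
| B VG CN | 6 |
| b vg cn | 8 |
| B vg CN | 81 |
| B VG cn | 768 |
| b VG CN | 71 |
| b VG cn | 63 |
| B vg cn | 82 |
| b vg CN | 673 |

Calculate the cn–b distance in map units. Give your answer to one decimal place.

The two most frequent reciprocal classes, b vg CN and B VG cn, are the parental types, so the F1 was b vg CN / B VG cn.
The two rarest classes, b vg cn and B VG CN, are the double crossovers. Comparing them with the parentals, only the cn allele has switched, so cn is the middle locus and the order is b – cn – vg.
Crossovers in the b–cn interval produce the single-crossover classes B vg CN and b VG cn (81 + 63 = 144) plus the double crossovers (14).
RF(b–cn) = (144 + 14) / 1752 = 158/1752 = 0.0902 → 9.0 map units.

9.0 map units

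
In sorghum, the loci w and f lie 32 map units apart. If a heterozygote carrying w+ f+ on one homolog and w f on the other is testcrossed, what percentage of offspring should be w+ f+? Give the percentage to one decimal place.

34.0%

A map distance of 32 map units corresponds to a recombination frequency of 0.320.
The F1 is w+ f+ / w f, so w+ f+ is a parental gamete class with expected frequency (1 − r)/2 = 0.680/2 = 0.3400.
That is 0.3400 = 34.0% of the progeny.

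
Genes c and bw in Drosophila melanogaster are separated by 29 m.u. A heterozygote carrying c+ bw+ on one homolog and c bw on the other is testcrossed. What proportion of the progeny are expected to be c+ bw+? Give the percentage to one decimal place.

35.5%

A map distance of 29 m.u. corresponds to a recombination frequency of 0.290.
The F1 is c+ bw+ / c bw, so c+ bw+ is a parental gamete class with expected frequency (1 − r)/2 = 0.710/2 = 0.3550.
That is 0.3550 = 35.5% of the progeny.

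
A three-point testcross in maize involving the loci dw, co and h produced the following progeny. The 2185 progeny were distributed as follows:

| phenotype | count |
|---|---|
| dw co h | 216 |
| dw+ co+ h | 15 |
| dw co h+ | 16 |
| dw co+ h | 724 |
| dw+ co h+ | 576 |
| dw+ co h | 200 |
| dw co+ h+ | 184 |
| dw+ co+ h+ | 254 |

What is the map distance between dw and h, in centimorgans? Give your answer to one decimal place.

The two most frequent reciprocal classes, dw co+ h and dw+ co h+, are the parental types, so the F1 was dw co+ h / dw+ co h+.
The two rarest classes, dw+ co+ h and dw co h+, are the double crossovers. Comparing them with the parentals, only the dw allele has switched, so dw is the middle locus and the order is h – dw – co.
Crossovers in the h–dw interval produce the single-crossover classes dw co+ h+ and dw+ co h (184 + 200 = 384) plus the double crossovers (31).
RF(h–dw) = (384 + 31) / 2185 = 415/2185 = 0.1899 → 19.0 centimorgans.

19.0 centimorgans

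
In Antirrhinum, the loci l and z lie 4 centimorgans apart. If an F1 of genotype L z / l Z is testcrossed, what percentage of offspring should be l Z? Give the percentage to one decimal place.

A map distance of 4 centimorgans corresponds to a recombination frequency of 0.040.
The F1 is L z / l Z, so l Z is a parental gamete class with expected frequency (1 − r)/2 = 0.960/2 = 0.4800.
That is 0.4800 = 48.0% of the progeny.

48.0%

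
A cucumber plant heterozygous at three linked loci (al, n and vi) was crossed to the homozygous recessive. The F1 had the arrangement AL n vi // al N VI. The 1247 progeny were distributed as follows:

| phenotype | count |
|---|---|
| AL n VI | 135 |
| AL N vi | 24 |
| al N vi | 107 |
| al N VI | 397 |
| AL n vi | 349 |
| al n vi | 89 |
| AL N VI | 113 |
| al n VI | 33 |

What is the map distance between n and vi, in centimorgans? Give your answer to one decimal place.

The two rarest classes, AL N vi and al n VI, are the double crossovers. Comparing them with the parentals, only the n allele has switched, so n is the middle locus and the order is vi – n – al.
Crossovers in the vi–n interval produce the single-crossover classes AL n VI and al N vi (135 + 107 = 242) plus the double crossovers (57).
RF(vi–n) = (242 + 57) / 1247 = 299/1247 = 0.2398 → 24.0 centimorgans.

24.0 centimorgans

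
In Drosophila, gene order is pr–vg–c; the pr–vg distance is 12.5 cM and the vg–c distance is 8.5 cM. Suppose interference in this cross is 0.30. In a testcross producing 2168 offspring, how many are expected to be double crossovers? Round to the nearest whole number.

16

Map distances give recombination frequencies of 0.125 and 0.085 for the two intervals.
With interference 0.30 (so coincidence = 0.70), expected double-crossover frequency = 0.125 × 0.085 × 0.70 = 0.00744.
Expected number = 0.00744 × 2168 = 16.12 ≈ 16.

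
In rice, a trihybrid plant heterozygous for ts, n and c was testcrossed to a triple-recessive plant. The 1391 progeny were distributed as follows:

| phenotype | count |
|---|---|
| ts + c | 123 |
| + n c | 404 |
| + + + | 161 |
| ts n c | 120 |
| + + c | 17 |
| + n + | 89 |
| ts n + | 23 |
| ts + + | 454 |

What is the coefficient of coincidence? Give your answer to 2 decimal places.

0.69

The two most frequent reciprocal classes, ts + + and + n c, are the parental types, so the F1 was ts + + / + n c.
The two rarest classes, ts n + and + + c, are the double crossovers. Comparing them with the parentals, only the n allele has switched, so n is the middle locus and the order is ts – n – c.
ts–n: (281 + 40)/1391 = 0.2308; n–c: (212 + 40)/1391 = 0.1812.
Expected DCO frequency = 0.2308 × 0.1812 ≈ 0.04182; observed = 40/1391 ≈ 0.02876.
Coefficient of coincidence = 0.02876/0.04182 ≈ 0.69.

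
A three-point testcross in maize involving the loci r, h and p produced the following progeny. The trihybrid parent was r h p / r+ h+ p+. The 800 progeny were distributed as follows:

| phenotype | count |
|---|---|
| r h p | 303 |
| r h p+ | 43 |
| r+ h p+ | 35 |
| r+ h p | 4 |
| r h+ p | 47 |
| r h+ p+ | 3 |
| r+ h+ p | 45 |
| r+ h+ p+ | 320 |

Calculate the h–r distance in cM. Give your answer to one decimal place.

11.1 cM

The two rarest classes, r+ h p and r h+ p+, are the double crossovers. Comparing them with the parentals, only the r allele has switched, so r is the middle locus and the order is p – r – h.
Crossovers in the r–h interval produce the single-crossover classes r h+ p and r+ h p+ (47 + 35 = 82) plus the double crossovers (7).
RF(r–h) = (82 + 7) / 800 = 89/800 = 0.1113 → 11.1 cM.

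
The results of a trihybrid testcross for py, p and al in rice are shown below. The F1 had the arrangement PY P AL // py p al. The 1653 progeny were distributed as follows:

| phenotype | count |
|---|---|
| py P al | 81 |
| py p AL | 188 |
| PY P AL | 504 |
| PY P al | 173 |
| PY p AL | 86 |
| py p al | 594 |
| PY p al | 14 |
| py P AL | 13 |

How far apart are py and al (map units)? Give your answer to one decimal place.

23.5 map units

The two rarest classes, py P AL and PY p al, are the double crossovers. Comparing them with the parentals, only the py allele has switched, so py is the middle locus and the order is al – py – p.
Crossovers in the al–py interval produce the single-crossover classes PY P al and py p AL (173 + 188 = 361) plus the double crossovers (27).
RF(al–py) = (361 + 27) / 1653 = 388/1653 = 0.2347 → 23.5 map units.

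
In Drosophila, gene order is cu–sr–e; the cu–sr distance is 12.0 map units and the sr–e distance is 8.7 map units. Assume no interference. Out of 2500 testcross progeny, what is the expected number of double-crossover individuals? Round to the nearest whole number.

26

Map distances give recombination frequencies of 0.120 and 0.087 for the two intervals.
With no interference, expected double-crossover frequency = 0.120 × 0.087 = 0.01044.
Expected number = 0.01044 × 2500 = 26.10 ≈ 26.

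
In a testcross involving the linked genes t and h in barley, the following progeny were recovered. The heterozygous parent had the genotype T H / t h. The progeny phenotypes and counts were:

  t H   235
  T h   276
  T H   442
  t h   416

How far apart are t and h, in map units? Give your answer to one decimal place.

The recombinant classes are T h and t H: 276 + 235 = 511.
Recombination frequency = 511/1369 = 0.3733 ≈ 37.3%, i.e. 37.3 map units.

37.3 map units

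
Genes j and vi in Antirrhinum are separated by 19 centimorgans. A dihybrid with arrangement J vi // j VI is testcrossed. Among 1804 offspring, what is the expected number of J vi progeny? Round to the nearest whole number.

A map distance of 19 centimorgans corresponds to a recombination frequency of 0.190.
The F1 is J vi / j VI, so J vi is a parental gamete class with expected frequency (1 − r)/2 = 0.810/2 = 0.4050.
Expected number = 0.4050 × 1804 = 730.62 ≈ 731.

731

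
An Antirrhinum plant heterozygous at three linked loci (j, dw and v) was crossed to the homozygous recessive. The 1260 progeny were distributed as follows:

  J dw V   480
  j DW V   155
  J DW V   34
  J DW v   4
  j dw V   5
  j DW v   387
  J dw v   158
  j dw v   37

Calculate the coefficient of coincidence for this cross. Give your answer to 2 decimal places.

The two most frequent reciprocal classes, j DW v and J dw V, are the parental types, so the F1 was j DW v / J dw V.
The two rarest classes, J DW v and j dw V, are the double crossovers. Comparing them with the parentals, only the j allele has switched, so j is the middle locus and the order is v – j – dw.
v–j: (313 + 9)/1260 = 0.2556; j–dw: (71 + 9)/1260 = 0.0635.
Expected DCO frequency = 0.2556 × 0.0635 ≈ 0.01623; observed = 9/1260 ≈ 0.00714.
Coefficient of coincidence = 0.00714/0.01623 ≈ 0.44.

0.44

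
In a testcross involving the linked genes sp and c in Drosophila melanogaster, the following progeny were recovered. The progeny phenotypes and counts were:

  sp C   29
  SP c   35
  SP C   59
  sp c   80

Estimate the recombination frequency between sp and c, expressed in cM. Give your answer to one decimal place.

31.5 cM

The two most frequent classes, SP C (59) and sp c (80), are the parental types, so the F1 was SP C / sp c.
The recombinant classes are SP c and sp C: 35 + 29 = 64.
Recombination frequency = 64/203 = 0.3153 ≈ 31.5%, i.e. 31.5 cM.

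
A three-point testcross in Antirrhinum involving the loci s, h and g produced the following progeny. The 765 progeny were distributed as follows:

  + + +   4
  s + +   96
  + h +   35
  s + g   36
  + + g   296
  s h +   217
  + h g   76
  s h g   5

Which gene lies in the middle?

The two most frequent reciprocal classes, s h + and + + g, are the parental types, so the F1 was s h + / + + g.
The two rarest classes, s h g and + + +, are the double crossovers. Comparing them with the parentals, only the g allele has switched, so g is the middle locus and the order is s – g – h.

g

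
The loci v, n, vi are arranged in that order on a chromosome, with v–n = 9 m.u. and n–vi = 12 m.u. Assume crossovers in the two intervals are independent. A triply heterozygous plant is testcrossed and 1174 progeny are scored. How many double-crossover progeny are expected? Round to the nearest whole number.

Map distances give recombination frequencies of 0.090 and 0.120 for the two intervals.
With no interference, expected double-crossover frequency = 0.090 × 0.120 = 0.01080.
Expected number = 0.01080 × 1174 = 12.68 ≈ 13.

13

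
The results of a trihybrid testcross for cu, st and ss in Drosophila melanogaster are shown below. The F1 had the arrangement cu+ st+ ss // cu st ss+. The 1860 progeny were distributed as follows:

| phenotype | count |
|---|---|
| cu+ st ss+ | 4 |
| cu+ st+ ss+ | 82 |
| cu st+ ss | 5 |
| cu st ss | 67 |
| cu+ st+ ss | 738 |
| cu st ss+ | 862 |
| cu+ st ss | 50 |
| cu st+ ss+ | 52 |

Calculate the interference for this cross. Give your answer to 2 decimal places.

0.05

The two rarest classes, cu st+ ss and cu+ st ss+, are the double crossovers. Comparing them with the parentals, only the cu allele has switched, so cu is the middle locus and the order is ss – cu – st.
ss–cu: (149 + 9)/1860 = 0.0849; cu–st: (102 + 9)/1860 = 0.0597.
Expected DCO frequency = 0.0849 × 0.0597 ≈ 0.00507; observed = 9/1860 ≈ 0.00484.
Coefficient of coincidence = 0.00484/0.00507 ≈ 0.95; interference = 1 − 0.95 = 0.05.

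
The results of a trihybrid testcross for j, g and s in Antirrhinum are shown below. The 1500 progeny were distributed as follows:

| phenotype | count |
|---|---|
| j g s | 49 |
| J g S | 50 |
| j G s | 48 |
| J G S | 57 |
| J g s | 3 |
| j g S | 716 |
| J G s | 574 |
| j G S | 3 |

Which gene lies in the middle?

The two most frequent reciprocal classes, j g S and J G s, are the parental types, so the F1 was j g S / J G s.
The two rarest classes, j G S and J g s, are the double crossovers. Comparing them with the parentals, only the g allele has switched, so g is the middle locus and the order is j – g – s.

g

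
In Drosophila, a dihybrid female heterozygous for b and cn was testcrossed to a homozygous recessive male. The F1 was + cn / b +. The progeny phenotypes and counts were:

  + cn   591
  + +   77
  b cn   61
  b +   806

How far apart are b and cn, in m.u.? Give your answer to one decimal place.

9.0 m.u.

The recombinant classes are + + and b cn: 77 + 61 = 138.
Recombination frequency = 138/1535 = 0.0899 ≈ 9.0%, i.e. 9.0 m.u.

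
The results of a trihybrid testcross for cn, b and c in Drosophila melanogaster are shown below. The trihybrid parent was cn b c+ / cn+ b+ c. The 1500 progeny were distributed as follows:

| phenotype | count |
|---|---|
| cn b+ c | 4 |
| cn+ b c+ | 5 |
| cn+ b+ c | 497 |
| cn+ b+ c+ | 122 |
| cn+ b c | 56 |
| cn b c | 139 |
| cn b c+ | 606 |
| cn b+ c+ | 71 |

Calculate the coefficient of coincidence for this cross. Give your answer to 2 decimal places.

0.37

The two rarest classes, cn+ b c+ and cn b+ c, are the double crossovers. Comparing them with the parentals, only the cn allele has switched, so cn is the middle locus and the order is b – cn – c.
b–cn: (127 + 9)/1500 = 0.0907; cn–c: (261 + 9)/1500 = 0.1800.
Expected DCO frequency = 0.0907 × 0.1800 ≈ 0.01633; observed = 9/1500 ≈ 0.00600.
Coefficient of coincidence = 0.00600/0.01633 ≈ 0.37.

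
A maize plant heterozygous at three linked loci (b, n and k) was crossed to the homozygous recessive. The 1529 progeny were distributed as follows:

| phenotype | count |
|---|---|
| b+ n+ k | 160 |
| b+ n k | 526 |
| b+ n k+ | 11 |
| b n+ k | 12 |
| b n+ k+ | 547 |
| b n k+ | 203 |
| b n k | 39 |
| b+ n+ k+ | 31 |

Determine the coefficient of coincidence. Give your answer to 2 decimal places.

0.98

The two most frequent reciprocal classes, b n+ k+ and b+ n k, are the parental types, so the F1 was b n+ k+ / b+ n k.
The two rarest classes, b n+ k and b+ n k+, are the double crossovers. Comparing them with the parentals, only the k allele has switched, so k is the middle locus and the order is n – k – b.
n–k: (363 + 23)/1529 = 0.2525; k–b: (70 + 23)/1529 = 0.0608.
Expected DCO frequency = 0.2525 × 0.0608 ≈ 0.01535; observed = 23/1529 ≈ 0.01504.
Coefficient of coincidence = 0.01504/0.01535 ≈ 0.98.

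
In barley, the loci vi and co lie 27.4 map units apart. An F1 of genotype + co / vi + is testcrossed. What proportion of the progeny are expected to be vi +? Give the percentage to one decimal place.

A map distance of 27.4 map units corresponds to a recombination frequency of 0.274.
The F1 is + co / vi +, so vi + is a parental gamete class with expected frequency (1 − r)/2 = 0.726/2 = 0.3630.
That is 0.3630 = 36.3% of the progeny.

36.3%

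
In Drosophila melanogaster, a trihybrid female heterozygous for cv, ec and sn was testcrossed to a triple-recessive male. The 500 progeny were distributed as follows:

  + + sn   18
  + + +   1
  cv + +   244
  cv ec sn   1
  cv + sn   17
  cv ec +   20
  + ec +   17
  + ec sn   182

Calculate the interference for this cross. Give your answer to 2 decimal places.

0.31

The two most frequent reciprocal classes, + ec sn and cv + +, are the parental types, so the F1 was + ec sn / cv + +.
The two rarest classes, cv ec sn and + + +, are the double crossovers. Comparing them with the parentals, only the cv allele has switched, so cv is the middle locus and the order is ec – cv – sn.
ec–cv: (38 + 2)/500 = 0.0800; cv–sn: (34 + 2)/500 = 0.0720.
Expected DCO frequency = 0.0800 × 0.0720 ≈ 0.00576; observed = 2/500 ≈ 0.00400.
Coefficient of coincidence = 0.00400/0.00576 ≈ 0.69; interference = 1 − 0.69 = 0.31.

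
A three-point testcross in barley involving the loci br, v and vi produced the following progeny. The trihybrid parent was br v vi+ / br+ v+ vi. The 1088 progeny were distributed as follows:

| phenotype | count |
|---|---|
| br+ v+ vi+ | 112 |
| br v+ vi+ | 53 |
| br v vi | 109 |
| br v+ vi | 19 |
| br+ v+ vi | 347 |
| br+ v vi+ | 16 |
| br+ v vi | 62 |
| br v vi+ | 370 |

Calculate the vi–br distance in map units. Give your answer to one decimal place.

23.5 map units

The two rarest classes, br+ v vi+ and br v+ vi, are the double crossovers. Comparing them with the parentals, only the br allele has switched, so br is the middle locus and the order is v – br – vi.
Crossovers in the br–vi interval produce the single-crossover classes br v vi and br+ v+ vi+ (109 + 112 = 221) plus the double crossovers (35).
RF(br–vi) = (221 + 35) / 1088 = 256/1088 = 0.2353 → 23.5 map units.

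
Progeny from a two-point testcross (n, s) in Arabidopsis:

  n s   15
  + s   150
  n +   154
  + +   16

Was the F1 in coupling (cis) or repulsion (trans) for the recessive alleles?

The two most frequent classes are + s (150) and n + (154); these are the parental (non-recombinant) types.
So the F1 carried + s on one chromosome and n + on the other — the recessive alleles are on opposite chromosomes (trans / repulsion).

trans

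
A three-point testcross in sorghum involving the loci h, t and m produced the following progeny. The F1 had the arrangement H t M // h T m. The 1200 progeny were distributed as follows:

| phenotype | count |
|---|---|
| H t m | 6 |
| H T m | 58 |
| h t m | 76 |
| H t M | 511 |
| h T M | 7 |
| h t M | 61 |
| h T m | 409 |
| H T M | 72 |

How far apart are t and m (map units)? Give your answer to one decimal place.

13.4 map units

The two rarest classes, H t m and h T M, are the double crossovers. Comparing them with the parentals, only the m allele has switched, so m is the middle locus and the order is t – m – h.
Crossovers in the t–m interval produce the single-crossover classes H T M and h t m (72 + 76 = 148) plus the double crossovers (13).
RF(t–m) = (148 + 13) / 1200 = 161/1200 = 0.1342 → 13.4 map units.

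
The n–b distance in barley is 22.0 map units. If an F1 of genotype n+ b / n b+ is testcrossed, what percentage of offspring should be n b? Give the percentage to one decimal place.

11.0%

A map distance of 22.0 map units corresponds to a recombination frequency of 0.220.
The F1 is n+ b / n b+, so n b is a recombinant gamete class with expected frequency r/2 = 0.220/2 = 0.1100.
That is 0.1100 = 11.0% of the progeny.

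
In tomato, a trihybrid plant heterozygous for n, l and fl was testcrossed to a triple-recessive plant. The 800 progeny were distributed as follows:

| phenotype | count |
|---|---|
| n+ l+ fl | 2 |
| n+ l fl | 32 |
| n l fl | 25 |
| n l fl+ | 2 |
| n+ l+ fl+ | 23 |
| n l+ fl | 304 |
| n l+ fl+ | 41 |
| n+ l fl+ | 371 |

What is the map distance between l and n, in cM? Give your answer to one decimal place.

The two most frequent reciprocal classes, n l+ fl and n+ l fl+, are the parental types, so the F1 was n l+ fl / n+ l fl+.
The two rarest classes, n+ l+ fl and n l fl+, are the double crossovers. Comparing them with the parentals, only the n allele has switched, so n is the middle locus and the order is l – n – fl.
Crossovers in the l–n interval produce the single-crossover classes n l fl and n+ l+ fl+ (25 + 23 = 48) plus the double crossovers (4).
RF(l–n) = (48 + 4) / 800 = 52/800 = 0.0650 → 6.5 cM.

6.5 cM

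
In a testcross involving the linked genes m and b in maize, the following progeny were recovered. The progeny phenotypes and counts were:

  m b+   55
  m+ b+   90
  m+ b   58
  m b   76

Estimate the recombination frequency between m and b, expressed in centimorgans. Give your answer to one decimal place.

The two most frequent classes, m+ b+ (90) and m b (76), are the parental types, so the F1 was m+ b+ / m b.
The recombinant classes are m+ b and m b+: 58 + 55 = 113.
Recombination frequency = 113/279 = 0.4050 ≈ 40.5%, i.e. 40.5 centimorgans.

40.5 centimorgans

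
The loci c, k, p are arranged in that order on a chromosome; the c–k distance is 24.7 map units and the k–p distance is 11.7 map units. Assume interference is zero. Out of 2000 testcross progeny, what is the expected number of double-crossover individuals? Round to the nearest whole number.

58

Map distances give recombination frequencies of 0.247 and 0.117 for the two intervals.
With no interference, expected double-crossover frequency = 0.247 × 0.117 = 0.02890.
Expected number = 0.02890 × 2000 = 57.80 ≈ 58.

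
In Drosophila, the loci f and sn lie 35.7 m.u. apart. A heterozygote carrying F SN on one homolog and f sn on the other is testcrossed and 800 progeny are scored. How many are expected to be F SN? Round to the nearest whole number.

A map distance of 35.7 m.u. corresponds to a recombination frequency of 0.357.
The F1 is F SN / f sn, so F SN is a parental gamete class with expected frequency (1 − r)/2 = 0.643/2 = 0.3215.
Expected number = 0.3215 × 800 = 257.20 ≈ 257.

257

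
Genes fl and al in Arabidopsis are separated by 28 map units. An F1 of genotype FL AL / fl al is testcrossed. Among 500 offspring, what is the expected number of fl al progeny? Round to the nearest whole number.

180

A map distance of 28 map units corresponds to a recombination frequency of 0.280.
The F1 is FL AL / fl al, so fl al is a parental gamete class with expected frequency (1 − r)/2 = 0.720/2 = 0.3600.
Expected number = 0.3600 × 500 = 180.00 ≈ 180.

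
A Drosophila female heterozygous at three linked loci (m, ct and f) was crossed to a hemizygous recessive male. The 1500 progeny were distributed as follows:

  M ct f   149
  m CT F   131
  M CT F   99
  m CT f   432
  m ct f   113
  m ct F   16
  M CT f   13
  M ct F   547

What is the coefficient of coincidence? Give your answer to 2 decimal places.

The two most frequent reciprocal classes, M ct F and m CT f, are the parental types, so the F1 was M ct F / m CT f.
The two rarest classes, m ct F and M CT f, are the double crossovers. Comparing them with the parentals, only the m allele has switched, so m is the middle locus and the order is ct – m – f.
ct–m: (212 + 29)/1500 = 0.1607; m–f: (280 + 29)/1500 = 0.2060.
Expected DCO frequency = 0.1607 × 0.2060 ≈ 0.03310; observed = 29/1500 ≈ 0.01933.
Coefficient of coincidence = 0.01933/0.03310 ≈ 0.58.

0.58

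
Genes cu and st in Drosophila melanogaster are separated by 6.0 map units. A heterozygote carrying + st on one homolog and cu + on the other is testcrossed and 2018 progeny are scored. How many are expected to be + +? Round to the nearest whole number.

A map distance of 6.0 map units corresponds to a recombination frequency of 0.060.
The F1 is + st / cu +, so + + is a recombinant gamete class with expected frequency r/2 = 0.060/2 = 0.0300.
Expected number = 0.0300 × 2018 = 60.54 ≈ 61.

61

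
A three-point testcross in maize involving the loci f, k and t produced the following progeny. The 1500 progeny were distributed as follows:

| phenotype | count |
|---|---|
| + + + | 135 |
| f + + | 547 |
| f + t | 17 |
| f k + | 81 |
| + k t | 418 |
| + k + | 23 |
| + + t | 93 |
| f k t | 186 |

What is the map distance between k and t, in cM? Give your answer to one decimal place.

The two most frequent reciprocal classes, + k t and f + +, are the parental types, so the F1 was + k t / f + +.
The two rarest classes, + k + and f + t, are the double crossovers. Comparing them with the parentals, only the t allele has switched, so t is the middle locus and the order is k – t – f.
Crossovers in the k–t interval produce the single-crossover classes + + t and f k + (93 + 81 = 174) plus the double crossovers (40).
RF(k–t) = (174 + 40) / 1500 = 214/1500 = 0.1427 → 14.3 cM.

14.3 cM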